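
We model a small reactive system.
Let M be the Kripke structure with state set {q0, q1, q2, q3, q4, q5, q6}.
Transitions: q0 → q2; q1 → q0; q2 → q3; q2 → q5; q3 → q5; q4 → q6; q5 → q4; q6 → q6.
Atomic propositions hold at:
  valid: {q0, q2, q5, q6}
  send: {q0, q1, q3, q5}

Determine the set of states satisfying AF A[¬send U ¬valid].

{q0, q1, q2, q3, q4, q5}

Sat(¬send) = {q2, q4, q6}
Sat(¬valid) = {q1, q3, q4}
A[¬send U ¬valid]: least fixpoint, start Z0 = Sat(¬valid) = {q1, q3, q4}, add states in Sat(¬send) with every successor in Z. Already a fixed point.
Sat(A[¬send U ¬valid]) = {q1, q3, q4}
AF A[¬send U ¬valid]: least fixpoint, start Z0 = {q1, q3, q4}, add states with every successor in Z. Z1 = {q1, q3, q4, q5}; Z2 = {q1, q2, q3, q4, q5}; Z3 = {q0, q1, q2, q3, q4, q5}; fixed.
Sat(AF A[¬send U ¬valid]) = {q0, q1, q2, q3, q4, q5}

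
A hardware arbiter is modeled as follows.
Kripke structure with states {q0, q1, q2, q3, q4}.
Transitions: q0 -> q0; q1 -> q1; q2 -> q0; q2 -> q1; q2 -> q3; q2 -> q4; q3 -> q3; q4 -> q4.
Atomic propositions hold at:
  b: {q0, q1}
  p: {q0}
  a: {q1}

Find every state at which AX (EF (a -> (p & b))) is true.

Sat(p & b) = {q0}
Sat(a -> (p & b)) = {q0, q2, q3, q4}
EF (a -> (p & b)): least fixpoint, start Z0 = {q0, q2, q3, q4}, add states with some successor in Z. Already a fixed point.
Sat(EF (a -> (p & b))) = {q0, q2, q3, q4}
Sat(AX (EF (a -> (p & b)))) = {s : every successor in {q0, q2, q3, q4}} = {q0, q3, q4}

{q0, q3, q4}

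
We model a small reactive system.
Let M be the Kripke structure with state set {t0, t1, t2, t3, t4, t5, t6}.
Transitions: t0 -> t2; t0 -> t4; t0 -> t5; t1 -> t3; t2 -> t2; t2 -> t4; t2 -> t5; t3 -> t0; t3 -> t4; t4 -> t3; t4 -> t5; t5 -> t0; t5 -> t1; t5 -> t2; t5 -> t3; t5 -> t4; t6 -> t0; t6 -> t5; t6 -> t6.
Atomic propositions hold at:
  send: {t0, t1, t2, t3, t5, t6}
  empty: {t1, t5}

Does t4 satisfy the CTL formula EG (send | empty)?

No

Sat(send | empty) = {t0, t1, t2, t3, t5, t6}
EG (send | empty): greatest fixpoint, start Z0 = {t0, t1, t2, t3, t5, t6}, keep only states in Sat with some successor in Z. Already a fixed point.
Sat(EG (send | empty)) = {t0, t1, t2, t3, t5, t6}
t4 ∉ Sat(EG (send | empty)) = {t0, t1, t2, t3, t5, t6}, so the formula does not hold at t4.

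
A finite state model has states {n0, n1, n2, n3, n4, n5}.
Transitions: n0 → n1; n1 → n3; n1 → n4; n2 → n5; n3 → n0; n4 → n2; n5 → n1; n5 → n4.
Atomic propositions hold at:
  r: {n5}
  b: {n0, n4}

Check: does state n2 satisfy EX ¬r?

No

Sat(¬r) = {n0, n1, n2, n3, n4}
Sat(EX ¬r) = {s : some successor in {n0, n1, n2, n3, n4}} = {n0, n1, n3, n4, n5}
n2 ∉ Sat(EX ¬r) = {n0, n1, n3, n4, n5}, so the formula does not hold at n2.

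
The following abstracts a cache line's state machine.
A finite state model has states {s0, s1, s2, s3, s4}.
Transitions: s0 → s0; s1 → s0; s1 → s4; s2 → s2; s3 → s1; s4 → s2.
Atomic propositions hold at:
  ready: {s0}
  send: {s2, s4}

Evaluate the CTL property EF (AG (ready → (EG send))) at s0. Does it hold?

No

EG send: greatest fixpoint, start Z0 = {s2, s4}, keep only states in Sat with some successor in Z. Already a fixed point.
Sat(EG send) = {s2, s4}
Sat(ready → (EG send)) = {s1, s2, s3, s4}
AG (ready → (EG send)): greatest fixpoint, start Z0 = {s1, s2, s3, s4}, keep only states in Sat with every successor in Z. Z1 = {s2, s3, s4}; Z2 = {s2, s4}; fixed.
Sat(AG (ready → (EG send))) = {s2, s4}
EF (AG (ready → (EG send))): least fixpoint, start Z0 = {s2, s4}, add states with some successor in Z. Z1 = {s1, s2, s4}; Z2 = {s1, s2, s3, s4}; fixed.
Sat(EF (AG (ready → (EG send)))) = {s1, s2, s3, s4}
s0 ∉ Sat(EF (AG (ready → (EG send)))) = {s1, s2, s3, s4}, so the formula does not hold at s0.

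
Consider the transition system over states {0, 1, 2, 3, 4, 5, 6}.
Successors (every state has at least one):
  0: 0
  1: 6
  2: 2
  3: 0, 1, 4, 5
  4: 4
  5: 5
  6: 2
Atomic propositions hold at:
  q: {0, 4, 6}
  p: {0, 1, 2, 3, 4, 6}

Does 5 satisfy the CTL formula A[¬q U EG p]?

No

Sat(¬q) = {1, 2, 3, 5}
EG p: greatest fixpoint, start Z0 = {0, 1, 2, 3, 4, 6}, keep only states in Sat with some successor in Z. Already a fixed point.
Sat(EG p) = {0, 1, 2, 3, 4, 6}
A[¬q U EG p]: least fixpoint, start Z0 = Sat(EG p) = {0, 1, 2, 3, 4, 6}, add states in Sat(¬q) with every successor in Z. Already a fixed point.
Sat(A[¬q U EG p]) = {0, 1, 2, 3, 4, 6}
5 ∉ Sat(A[¬q U EG p]) = {0, 1, 2, 3, 4, 6}, so the formula does not hold at 5.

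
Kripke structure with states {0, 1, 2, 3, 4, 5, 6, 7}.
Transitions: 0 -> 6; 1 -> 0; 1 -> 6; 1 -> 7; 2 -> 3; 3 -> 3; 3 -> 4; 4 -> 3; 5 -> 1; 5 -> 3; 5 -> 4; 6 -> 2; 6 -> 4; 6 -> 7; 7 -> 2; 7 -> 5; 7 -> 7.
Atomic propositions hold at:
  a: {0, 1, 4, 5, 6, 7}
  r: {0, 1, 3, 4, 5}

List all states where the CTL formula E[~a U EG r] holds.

{2, 3, 4, 5}

Sat(~a) = {2, 3}
EG r: greatest fixpoint, start Z0 = {0, 1, 3, 4, 5}, keep only states in Sat with some successor in Z. Z1 = {1, 3, 4, 5}; Z2 = {3, 4, 5}; fixed.
Sat(EG r) = {3, 4, 5}
E[~a U EG r]: least fixpoint, start Z0 = Sat(EG r) = {3, 4, 5}, add states in Sat(~a) with some successor in Z. Z1 = {2, 3, 4, 5}; fixed.
Sat(E[~a U EG r]) = {2, 3, 4, 5}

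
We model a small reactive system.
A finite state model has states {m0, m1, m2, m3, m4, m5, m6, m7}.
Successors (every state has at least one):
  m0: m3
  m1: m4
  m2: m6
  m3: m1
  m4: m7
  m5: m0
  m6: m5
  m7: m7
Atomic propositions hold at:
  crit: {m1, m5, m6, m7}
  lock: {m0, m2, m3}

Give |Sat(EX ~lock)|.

Sat(~lock) = {m1, m4, m5, m6, m7}
Sat(EX ~lock) = {s : some successor in {m1, m4, m5, m6, m7}} = {m1, m2, m3, m4, m6, m7}
|Sat(EX ~lock)| = |{m1, m2, m3, m4, m6, m7}| = 6.

6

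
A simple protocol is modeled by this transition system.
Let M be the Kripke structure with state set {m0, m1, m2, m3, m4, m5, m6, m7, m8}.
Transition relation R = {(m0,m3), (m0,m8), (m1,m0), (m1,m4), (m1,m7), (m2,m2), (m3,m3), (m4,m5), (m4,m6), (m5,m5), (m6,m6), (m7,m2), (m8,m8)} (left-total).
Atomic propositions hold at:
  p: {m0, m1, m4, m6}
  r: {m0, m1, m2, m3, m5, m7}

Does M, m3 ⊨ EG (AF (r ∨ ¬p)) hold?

Sat(¬p) = {m2, m3, m5, m7, m8}
Sat(r ∨ ¬p) = {m0, m1, m2, m3, m5, m7, m8}
AF (r ∨ ¬p): least fixpoint, start Z0 = {m0, m1, m2, m3, m5, m7, m8}, add states with every successor in Z. Already a fixed point.
Sat(AF (r ∨ ¬p)) = {m0, m1, m2, m3, m5, m7, m8}
EG (AF (r ∨ ¬p)): greatest fixpoint, start Z0 = {m0, m1, m2, m3, m5, m7, m8}, keep only states in Sat with some successor in Z. Already a fixed point.
Sat(EG (AF (r ∨ ¬p))) = {m0, m1, m2, m3, m5, m7, m8}
m3 ∈ Sat(EG (AF (r ∨ ¬p))) = {m0, m1, m2, m3, m5, m7, m8}, so the formula holds at m3.

Yes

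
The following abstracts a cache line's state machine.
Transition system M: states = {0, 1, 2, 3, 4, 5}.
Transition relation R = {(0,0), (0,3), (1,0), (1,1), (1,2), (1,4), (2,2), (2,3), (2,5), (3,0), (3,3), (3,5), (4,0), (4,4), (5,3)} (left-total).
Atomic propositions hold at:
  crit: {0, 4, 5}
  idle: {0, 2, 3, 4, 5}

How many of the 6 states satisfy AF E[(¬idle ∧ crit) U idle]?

Sat(¬idle) = {1}
Sat(¬idle ∧ crit) = ∅
E[(¬idle ∧ crit) U idle]: least fixpoint, start Z0 = Sat(idle) = {0, 2, 3, 4, 5}, add states in Sat(¬idle ∧ crit) with some successor in Z. Already a fixed point.
Sat(E[(¬idle ∧ crit) U idle]) = {0, 2, 3, 4, 5}
AF E[(¬idle ∧ crit) U idle]: least fixpoint, start Z0 = {0, 2, 3, 4, 5}, add states with every successor in Z. Already a fixed point.
Sat(AF E[(¬idle ∧ crit) U idle]) = {0, 2, 3, 4, 5}
|Sat(AF E[(¬idle ∧ crit) U idle])| = |{0, 2, 3, 4, 5}| = 5.

5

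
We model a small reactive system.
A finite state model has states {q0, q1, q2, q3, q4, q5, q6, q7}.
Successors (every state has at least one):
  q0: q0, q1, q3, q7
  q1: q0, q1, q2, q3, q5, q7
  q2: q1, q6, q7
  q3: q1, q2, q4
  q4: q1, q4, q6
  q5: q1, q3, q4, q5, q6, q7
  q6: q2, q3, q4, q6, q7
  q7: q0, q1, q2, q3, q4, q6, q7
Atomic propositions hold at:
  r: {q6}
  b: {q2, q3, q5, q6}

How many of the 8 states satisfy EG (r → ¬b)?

7

Sat(¬b) = {q0, q1, q4, q7}
Sat(r → ¬b) = {q0, q1, q2, q3, q4, q5, q7}
EG (r → ¬b): greatest fixpoint, start Z0 = {q0, q1, q2, q3, q4, q5, q7}, keep only states in Sat with some successor in Z. Already a fixed point.
Sat(EG (r → ¬b)) = {q0, q1, q2, q3, q4, q5, q7}
|Sat(EG (r → ¬b))| = |{q0, q1, q2, q3, q4, q5, q7}| = 7.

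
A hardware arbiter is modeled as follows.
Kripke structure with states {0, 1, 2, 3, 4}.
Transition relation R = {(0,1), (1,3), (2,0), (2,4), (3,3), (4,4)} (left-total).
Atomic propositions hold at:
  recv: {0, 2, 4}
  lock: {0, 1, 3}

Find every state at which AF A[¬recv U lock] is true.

{0, 1, 3}

Sat(¬recv) = {1, 3}
A[¬recv U lock]: least fixpoint, start Z0 = Sat(lock) = {0, 1, 3}, add states in Sat(¬recv) with every successor in Z. Already a fixed point.
Sat(A[¬recv U lock]) = {0, 1, 3}
AF A[¬recv U lock]: least fixpoint, start Z0 = {0, 1, 3}, add states with every successor in Z. Already a fixed point.
Sat(AF A[¬recv U lock]) = {0, 1, 3}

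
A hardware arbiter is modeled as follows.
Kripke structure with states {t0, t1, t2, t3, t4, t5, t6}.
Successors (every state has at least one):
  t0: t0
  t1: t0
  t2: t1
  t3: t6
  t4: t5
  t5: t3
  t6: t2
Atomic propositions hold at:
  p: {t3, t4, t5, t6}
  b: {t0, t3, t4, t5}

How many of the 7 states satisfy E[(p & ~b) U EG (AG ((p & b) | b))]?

1

Sat(~b) = {t1, t2, t6}
Sat(p & ~b) = {t6}
Sat(p & b) = {t3, t4, t5}
Sat((p & b) | b) = {t0, t3, t4, t5}
AG ((p & b) | b): greatest fixpoint, start Z0 = {t0, t3, t4, t5}, keep only states in Sat with every successor in Z. Z1 = {t0, t4, t5}; Z2 = {t0, t4}; Z3 = {t0}; fixed.
Sat(AG ((p & b) | b)) = {t0}
EG (AG ((p & b) | b)): greatest fixpoint, start Z0 = {t0}, keep only states in Sat with some successor in Z. Already a fixed point.
Sat(EG (AG ((p & b) | b))) = {t0}
E[(p & ~b) U EG (AG ((p & b) | b))]: least fixpoint, start Z0 = Sat(EG (AG ((p & b) | b))) = {t0}, add states in Sat(p & ~b) with some successor in Z. Already a fixed point.
Sat(E[(p & ~b) U EG (AG ((p & b) | b))]) = {t0}
|Sat(E[(p & ~b) U EG (AG ((p & b) | b))])| = |{t0}| = 1.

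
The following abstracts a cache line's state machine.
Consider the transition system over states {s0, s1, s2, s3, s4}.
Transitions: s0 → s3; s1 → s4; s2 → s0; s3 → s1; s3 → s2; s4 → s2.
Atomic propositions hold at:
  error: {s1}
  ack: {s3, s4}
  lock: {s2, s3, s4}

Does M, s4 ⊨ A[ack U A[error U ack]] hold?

A[error U ack]: least fixpoint, start Z0 = Sat(ack) = {s3, s4}, add states in Sat(error) with every successor in Z. Z1 = {s1, s3, s4}; fixed.
Sat(A[error U ack]) = {s1, s3, s4}
A[ack U A[error U ack]]: least fixpoint, start Z0 = Sat(A[error U ack]) = {s1, s3, s4}, add states in Sat(ack) with every successor in Z. Already a fixed point.
Sat(A[ack U A[error U ack]]) = {s1, s3, s4}
s4 ∈ Sat(A[ack U A[error U ack]]) = {s1, s3, s4}, so the formula holds at s4.

Yes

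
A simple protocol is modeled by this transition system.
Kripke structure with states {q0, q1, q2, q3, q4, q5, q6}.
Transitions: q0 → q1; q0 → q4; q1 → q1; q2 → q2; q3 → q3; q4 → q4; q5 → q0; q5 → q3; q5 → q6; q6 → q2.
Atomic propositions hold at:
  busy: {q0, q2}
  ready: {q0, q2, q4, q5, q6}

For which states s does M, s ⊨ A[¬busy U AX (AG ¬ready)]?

Sat(¬busy) = {q1, q3, q4, q5, q6}
Sat(¬ready) = {q1, q3}
AG ¬ready: greatest fixpoint, start Z0 = {q1, q3}, keep only states in Sat with every successor in Z. Already a fixed point.
Sat(AG ¬ready) = {q1, q3}
Sat(AX (AG ¬ready)) = {s : every successor in {q1, q3}} = {q1, q3}
A[¬busy U AX (AG ¬ready)]: least fixpoint, start Z0 = Sat(AX (AG ¬ready)) = {q1, q3}, add states in Sat(¬busy) with every successor in Z. Already a fixed point.
Sat(A[¬busy U AX (AG ¬ready)]) = {q1, q3}

{q1, q3}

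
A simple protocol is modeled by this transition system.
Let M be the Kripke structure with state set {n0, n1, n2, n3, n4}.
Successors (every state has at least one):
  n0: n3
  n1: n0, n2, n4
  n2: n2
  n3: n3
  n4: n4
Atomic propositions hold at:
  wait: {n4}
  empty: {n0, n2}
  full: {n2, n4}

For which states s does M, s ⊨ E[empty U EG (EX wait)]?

Sat(EX wait) = {s : some successor in {n4}} = {n1, n4}
EG (EX wait): greatest fixpoint, start Z0 = {n1, n4}, keep only states in Sat with some successor in Z. Already a fixed point.
Sat(EG (EX wait)) = {n1, n4}
E[empty U EG (EX wait)]: least fixpoint, start Z0 = Sat(EG (EX wait)) = {n1, n4}, add states in Sat(empty) with some successor in Z. Already a fixed point.
Sat(E[empty U EG (EX wait)]) = {n1, n4}

{n1, n4}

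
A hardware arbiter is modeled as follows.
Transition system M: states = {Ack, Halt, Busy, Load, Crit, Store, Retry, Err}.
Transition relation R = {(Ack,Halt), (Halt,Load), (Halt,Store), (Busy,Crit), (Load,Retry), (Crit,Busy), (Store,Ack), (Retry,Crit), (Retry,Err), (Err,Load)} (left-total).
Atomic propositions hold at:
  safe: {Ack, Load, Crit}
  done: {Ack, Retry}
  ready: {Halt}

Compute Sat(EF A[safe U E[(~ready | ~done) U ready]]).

Sat(~ready) = {Ack, Busy, Load, Crit, Store, Retry, Err}
Sat(~done) = {Halt, Busy, Load, Crit, Store, Err}
Sat(~ready | ~done) = {Ack, Halt, Busy, Load, Crit, Store, Retry, Err}
E[(~ready | ~done) U ready]: least fixpoint, start Z0 = Sat(ready) = {Halt}, add states in Sat(~ready | ~done) with some successor in Z. Z1 = {Ack, Halt}; Z2 = {Ack, Halt, Store}; fixed.
Sat(E[(~ready | ~done) U ready]) = {Ack, Halt, Store}
A[safe U E[(~ready | ~done) U ready]]: least fixpoint, start Z0 = Sat(E[(~ready | ~done) U ready]) = {Ack, Halt, Store}, add states in Sat(safe) with every successor in Z. Already a fixed point.
Sat(A[safe U E[(~ready | ~done) U ready]]) = {Ack, Halt, Store}
EF A[safe U E[(~ready | ~done) U ready]]: least fixpoint, start Z0 = {Ack, Halt, Store}, add states with some successor in Z. Already a fixed point.
Sat(EF A[safe U E[(~ready | ~done) U ready]]) = {Ack, Halt, Store}

{Ack, Halt, Store}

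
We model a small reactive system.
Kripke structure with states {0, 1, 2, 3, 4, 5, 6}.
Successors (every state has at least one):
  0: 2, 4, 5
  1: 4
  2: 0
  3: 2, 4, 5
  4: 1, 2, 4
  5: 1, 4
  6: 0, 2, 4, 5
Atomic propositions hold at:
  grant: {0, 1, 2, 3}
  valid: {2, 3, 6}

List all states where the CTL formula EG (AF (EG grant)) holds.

EG grant: greatest fixpoint, start Z0 = {0, 1, 2, 3}, keep only states in Sat with some successor in Z. Z1 = {0, 2, 3}; fixed.
Sat(EG grant) = {0, 2, 3}
AF (EG grant): least fixpoint, start Z0 = {0, 2, 3}, add states with every successor in Z. Already a fixed point.
Sat(AF (EG grant)) = {0, 2, 3}
EG (AF (EG grant)): greatest fixpoint, start Z0 = {0, 2, 3}, keep only states in Sat with some successor in Z. Already a fixed point.
Sat(EG (AF (EG grant))) = {0, 2, 3}

{0, 2, 3}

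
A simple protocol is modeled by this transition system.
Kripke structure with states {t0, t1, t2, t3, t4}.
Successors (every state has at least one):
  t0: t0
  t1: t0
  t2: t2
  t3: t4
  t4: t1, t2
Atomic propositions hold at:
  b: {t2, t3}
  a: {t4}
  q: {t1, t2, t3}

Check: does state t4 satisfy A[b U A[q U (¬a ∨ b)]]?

No

Sat(¬a) = {t0, t1, t2, t3}
Sat(¬a ∨ b) = {t0, t1, t2, t3}
A[q U (¬a ∨ b)]: least fixpoint, start Z0 = Sat((¬a ∨ b)) = {t0, t1, t2, t3}, add states in Sat(q) with every successor in Z. Already a fixed point.
Sat(A[q U (¬a ∨ b)]) = {t0, t1, t2, t3}
A[b U A[q U (¬a ∨ b)]]: least fixpoint, start Z0 = Sat(A[q U (¬a ∨ b)]) = {t0, t1, t2, t3}, add states in Sat(b) with every successor in Z. Already a fixed point.
Sat(A[b U A[q U (¬a ∨ b)]]) = {t0, t1, t2, t3}
t4 ∉ Sat(A[b U A[q U (¬a ∨ b)]]) = {t0, t1, t2, t3}, so the formula does not hold at t4.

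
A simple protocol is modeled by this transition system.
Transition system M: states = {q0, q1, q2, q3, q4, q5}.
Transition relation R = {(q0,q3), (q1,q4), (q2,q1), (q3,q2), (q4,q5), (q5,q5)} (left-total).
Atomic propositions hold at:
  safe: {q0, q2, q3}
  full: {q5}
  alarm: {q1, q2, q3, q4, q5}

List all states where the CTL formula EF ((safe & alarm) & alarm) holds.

{q0, q2, q3}

Sat(safe & alarm) = {q2, q3}
Sat((safe & alarm) & alarm) = {q2, q3}
EF ((safe & alarm) & alarm): least fixpoint, start Z0 = {q2, q3}, add states with some successor in Z. Z1 = {q0, q2, q3}; fixed.
Sat(EF ((safe & alarm) & alarm)) = {q0, q2, q3}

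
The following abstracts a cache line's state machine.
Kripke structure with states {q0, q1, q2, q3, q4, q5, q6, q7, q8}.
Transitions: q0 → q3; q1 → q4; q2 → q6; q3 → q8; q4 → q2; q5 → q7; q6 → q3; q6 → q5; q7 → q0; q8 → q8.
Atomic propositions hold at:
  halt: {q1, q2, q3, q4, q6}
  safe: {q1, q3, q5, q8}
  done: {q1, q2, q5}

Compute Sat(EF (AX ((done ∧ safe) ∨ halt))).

{q0, q1, q2, q4, q5, q6, q7}

Sat(done ∧ safe) = {q1, q5}
Sat((done ∧ safe) ∨ halt) = {q1, q2, q3, q4, q5, q6}
Sat(AX ((done ∧ safe) ∨ halt)) = {s : every successor in {q1, q2, q3, q4, q5, q6}} = {q0, q1, q2, q4, q6}
EF (AX ((done ∧ safe) ∨ halt)): least fixpoint, start Z0 = {q0, q1, q2, q4, q6}, add states with some successor in Z. Z1 = {q0, q1, q2, q4, q6, q7}; Z2 = {q0, q1, q2, q4, q5, q6, q7}; fixed.
Sat(EF (AX ((done ∧ safe) ∨ halt))) = {q0, q1, q2, q4, q5, q6, q7}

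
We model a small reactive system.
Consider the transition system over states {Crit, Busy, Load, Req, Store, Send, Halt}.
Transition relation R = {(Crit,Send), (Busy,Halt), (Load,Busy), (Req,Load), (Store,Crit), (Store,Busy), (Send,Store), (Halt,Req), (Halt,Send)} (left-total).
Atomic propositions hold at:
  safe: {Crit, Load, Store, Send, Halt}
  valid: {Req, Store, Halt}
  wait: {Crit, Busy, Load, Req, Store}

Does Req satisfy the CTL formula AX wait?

Yes

Sat(AX wait) = {s : every successor in {Crit, Busy, Load, Req, Store}} = {Load, Req, Store, Send}
Req ∈ Sat(AX wait) = {Load, Req, Store, Send}, so the formula holds at Req.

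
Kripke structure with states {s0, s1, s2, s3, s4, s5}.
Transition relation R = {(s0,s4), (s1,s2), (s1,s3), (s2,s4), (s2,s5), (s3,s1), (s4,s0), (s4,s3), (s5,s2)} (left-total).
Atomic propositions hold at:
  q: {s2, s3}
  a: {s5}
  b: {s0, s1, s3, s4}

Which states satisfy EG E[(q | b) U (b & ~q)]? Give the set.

Sat(q | b) = {s0, s1, s2, s3, s4}
Sat(~q) = {s0, s1, s4, s5}
Sat(b & ~q) = {s0, s1, s4}
E[(q | b) U (b & ~q)]: least fixpoint, start Z0 = Sat((b & ~q)) = {s0, s1, s4}, add states in Sat(q | b) with some successor in Z. Z1 = {s0, s1, s2, s3, s4}; fixed.
Sat(E[(q | b) U (b & ~q)]) = {s0, s1, s2, s3, s4}
EG E[(q | b) U (b & ~q)]: greatest fixpoint, start Z0 = {s0, s1, s2, s3, s4}, keep only states in Sat with some successor in Z. Already a fixed point.
Sat(EG E[(q | b) U (b & ~q)]) = {s0, s1, s2, s3, s4}

{s0, s1, s2, s3, s4}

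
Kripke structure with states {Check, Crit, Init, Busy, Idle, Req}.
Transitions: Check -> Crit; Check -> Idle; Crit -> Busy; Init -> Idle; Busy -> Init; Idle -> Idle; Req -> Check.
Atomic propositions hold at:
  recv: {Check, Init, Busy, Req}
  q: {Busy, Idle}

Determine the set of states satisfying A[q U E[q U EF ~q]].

{Check, Crit, Init, Busy, Req}

Sat(~q) = {Check, Crit, Init, Req}
EF ~q: least fixpoint, start Z0 = {Check, Crit, Init, Req}, add states with some successor in Z. Z1 = {Check, Crit, Init, Busy, Req}; fixed.
Sat(EF ~q) = {Check, Crit, Init, Busy, Req}
E[q U EF ~q]: least fixpoint, start Z0 = Sat(EF ~q) = {Check, Crit, Init, Busy, Req}, add states in Sat(q) with some successor in Z. Already a fixed point.
Sat(E[q U EF ~q]) = {Check, Crit, Init, Busy, Req}
A[q U E[q U EF ~q]]: least fixpoint, start Z0 = Sat(E[q U EF ~q]) = {Check, Crit, Init, Busy, Req}, add states in Sat(q) with every successor in Z. Already a fixed point.
Sat(A[q U E[q U EF ~q]]) = {Check, Crit, Init, Busy, Req}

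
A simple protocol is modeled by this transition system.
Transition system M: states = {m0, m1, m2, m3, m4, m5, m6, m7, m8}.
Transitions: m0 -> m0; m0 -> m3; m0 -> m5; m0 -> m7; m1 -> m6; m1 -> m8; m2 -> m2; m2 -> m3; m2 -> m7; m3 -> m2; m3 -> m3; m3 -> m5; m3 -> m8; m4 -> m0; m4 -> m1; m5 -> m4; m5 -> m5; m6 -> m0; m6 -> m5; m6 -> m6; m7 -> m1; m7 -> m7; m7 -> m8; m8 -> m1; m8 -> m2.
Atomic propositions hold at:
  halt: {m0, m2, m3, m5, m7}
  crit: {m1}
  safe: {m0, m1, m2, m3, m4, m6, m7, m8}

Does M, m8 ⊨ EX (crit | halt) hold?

Yes

Sat(crit | halt) = {m0, m1, m2, m3, m5, m7}
Sat(EX (crit | halt)) = {s : some successor in {m0, m1, m2, m3, m5, m7}} = {m0, m2, m3, m4, m5, m6, m7, m8}
m8 ∈ Sat(EX (crit | halt)) = {m0, m2, m3, m4, m5, m6, m7, m8}, so the formula holds at m8.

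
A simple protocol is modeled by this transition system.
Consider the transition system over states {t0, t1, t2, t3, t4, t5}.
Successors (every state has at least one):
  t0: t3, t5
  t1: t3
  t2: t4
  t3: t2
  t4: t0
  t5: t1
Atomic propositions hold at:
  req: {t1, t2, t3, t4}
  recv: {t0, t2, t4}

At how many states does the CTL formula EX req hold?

5

Sat(EX req) = {s : some successor in {t1, t2, t3, t4}} = {t0, t1, t2, t3, t5}
|Sat(EX req)| = |{t0, t1, t2, t3, t5}| = 5.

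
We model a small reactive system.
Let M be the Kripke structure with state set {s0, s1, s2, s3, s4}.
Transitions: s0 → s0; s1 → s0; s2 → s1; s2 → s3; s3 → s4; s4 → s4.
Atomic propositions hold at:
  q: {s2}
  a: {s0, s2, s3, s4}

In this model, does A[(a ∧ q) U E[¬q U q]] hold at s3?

Sat(a ∧ q) = {s2}
Sat(¬q) = {s0, s1, s3, s4}
E[¬q U q]: least fixpoint, start Z0 = Sat(q) = {s2}, add states in Sat(¬q) with some successor in Z. Already a fixed point.
Sat(E[¬q U q]) = {s2}
A[(a ∧ q) U E[¬q U q]]: least fixpoint, start Z0 = Sat(E[¬q U q]) = {s2}, add states in Sat(a ∧ q) with every successor in Z. Already a fixed point.
Sat(A[(a ∧ q) U E[¬q U q]]) = {s2}
s3 ∉ Sat(A[(a ∧ q) U E[¬q U q]]) = {s2}, so the formula does not hold at s3.

No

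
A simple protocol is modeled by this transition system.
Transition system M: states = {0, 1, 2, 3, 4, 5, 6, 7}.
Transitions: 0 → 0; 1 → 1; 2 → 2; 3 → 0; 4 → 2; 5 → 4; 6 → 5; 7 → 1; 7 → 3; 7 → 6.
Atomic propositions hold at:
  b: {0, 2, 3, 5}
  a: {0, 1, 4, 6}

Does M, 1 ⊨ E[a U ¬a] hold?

No

Sat(¬a) = {2, 3, 5, 7}
E[a U ¬a]: least fixpoint, start Z0 = Sat(¬a) = {2, 3, 5, 7}, add states in Sat(a) with some successor in Z. Z1 = {2, 3, 4, 5, 6, 7}; fixed.
Sat(E[a U ¬a]) = {2, 3, 4, 5, 6, 7}
1 ∉ Sat(E[a U ¬a]) = {2, 3, 4, 5, 6, 7}, so the formula does not hold at 1.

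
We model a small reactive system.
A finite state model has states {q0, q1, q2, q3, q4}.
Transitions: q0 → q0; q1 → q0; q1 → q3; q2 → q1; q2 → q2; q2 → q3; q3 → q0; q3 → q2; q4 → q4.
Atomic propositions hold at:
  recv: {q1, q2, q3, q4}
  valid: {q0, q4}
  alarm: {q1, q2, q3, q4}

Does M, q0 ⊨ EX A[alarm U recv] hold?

A[alarm U recv]: least fixpoint, start Z0 = Sat(recv) = {q1, q2, q3, q4}, add states in Sat(alarm) with every successor in Z. Already a fixed point.
Sat(A[alarm U recv]) = {q1, q2, q3, q4}
Sat(EX A[alarm U recv]) = {s : some successor in {q1, q2, q3, q4}} = {q1, q2, q3, q4}
q0 ∉ Sat(EX A[alarm U recv]) = {q1, q2, q3, q4}, so the formula does not hold at q0.

No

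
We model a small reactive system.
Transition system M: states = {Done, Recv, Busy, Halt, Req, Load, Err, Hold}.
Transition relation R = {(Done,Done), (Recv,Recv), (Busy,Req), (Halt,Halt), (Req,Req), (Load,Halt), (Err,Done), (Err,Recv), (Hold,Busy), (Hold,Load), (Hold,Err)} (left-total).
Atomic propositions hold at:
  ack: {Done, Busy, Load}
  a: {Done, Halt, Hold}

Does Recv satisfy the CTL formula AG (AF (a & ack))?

No

Sat(a & ack) = {Done}
AF (a & ack): least fixpoint, start Z0 = {Done}, add states with every successor in Z. Already a fixed point.
Sat(AF (a & ack)) = {Done}
AG (AF (a & ack)): greatest fixpoint, start Z0 = {Done}, keep only states in Sat with every successor in Z. Already a fixed point.
Sat(AG (AF (a & ack))) = {Done}
Recv ∉ Sat(AG (AF (a & ack))) = {Done}, so the formula does not hold at Recv.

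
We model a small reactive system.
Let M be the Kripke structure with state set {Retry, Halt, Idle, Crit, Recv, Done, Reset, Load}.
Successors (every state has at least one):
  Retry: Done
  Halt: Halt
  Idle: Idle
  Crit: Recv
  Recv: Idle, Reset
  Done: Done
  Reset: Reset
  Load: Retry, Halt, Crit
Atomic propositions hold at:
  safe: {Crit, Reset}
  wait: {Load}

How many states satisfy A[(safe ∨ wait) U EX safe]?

Sat(safe ∨ wait) = {Crit, Reset, Load}
Sat(EX safe) = {s : some successor in {Crit, Reset}} = {Recv, Reset, Load}
A[(safe ∨ wait) U EX safe]: least fixpoint, start Z0 = Sat(EX safe) = {Recv, Reset, Load}, add states in Sat(safe ∨ wait) with every successor in Z. Z1 = {Crit, Recv, Reset, Load}; fixed.
Sat(A[(safe ∨ wait) U EX safe]) = {Crit, Recv, Reset, Load}
|Sat(A[(safe ∨ wait) U EX safe])| = |{Crit, Recv, Reset, Load}| = 4.

4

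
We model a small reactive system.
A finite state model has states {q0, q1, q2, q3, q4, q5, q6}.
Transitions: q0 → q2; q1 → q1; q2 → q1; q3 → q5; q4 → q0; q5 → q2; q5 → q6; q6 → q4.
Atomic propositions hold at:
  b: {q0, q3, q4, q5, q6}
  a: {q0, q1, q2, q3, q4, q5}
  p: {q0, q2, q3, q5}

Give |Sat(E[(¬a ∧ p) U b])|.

Sat(¬a) = {q6}
Sat(¬a ∧ p) = ∅
E[(¬a ∧ p) U b]: least fixpoint, start Z0 = Sat(b) = {q0, q3, q4, q5, q6}, add states in Sat(¬a ∧ p) with some successor in Z. Already a fixed point.
Sat(E[(¬a ∧ p) U b]) = {q0, q3, q4, q5, q6}
|Sat(E[(¬a ∧ p) U b])| = |{q0, q3, q4, q5, q6}| = 5.

5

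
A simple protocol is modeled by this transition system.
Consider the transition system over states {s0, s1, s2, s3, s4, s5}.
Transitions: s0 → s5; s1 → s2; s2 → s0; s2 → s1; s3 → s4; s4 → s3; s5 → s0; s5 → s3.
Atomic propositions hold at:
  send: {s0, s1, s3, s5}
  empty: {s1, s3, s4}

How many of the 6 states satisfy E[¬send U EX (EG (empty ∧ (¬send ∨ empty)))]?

3

Sat(¬send) = {s2, s4}
Sat(¬send ∨ empty) = {s1, s2, s3, s4}
Sat(empty ∧ (¬send ∨ empty)) = {s1, s3, s4}
EG (empty ∧ (¬send ∨ empty)): greatest fixpoint, start Z0 = {s1, s3, s4}, keep only states in Sat with some successor in Z. Z1 = {s3, s4}; fixed.
Sat(EG (empty ∧ (¬send ∨ empty))) = {s3, s4}
Sat(EX (EG (empty ∧ (¬send ∨ empty)))) = {s : some successor in {s3, s4}} = {s3, s4, s5}
E[¬send U EX (EG (empty ∧ (¬send ∨ empty)))]: least fixpoint, start Z0 = Sat(EX (EG (empty ∧ (¬send ∨ empty)))) = {s3, s4, s5}, add states in Sat(¬send) with some successor in Z. Already a fixed point.
Sat(E[¬send U EX (EG (empty ∧ (¬send ∨ empty)))]) = {s3, s4, s5}
|Sat(E[¬send U EX (EG (empty ∧ (¬send ∨ empty)))])| = |{s3, s4, s5}| = 3.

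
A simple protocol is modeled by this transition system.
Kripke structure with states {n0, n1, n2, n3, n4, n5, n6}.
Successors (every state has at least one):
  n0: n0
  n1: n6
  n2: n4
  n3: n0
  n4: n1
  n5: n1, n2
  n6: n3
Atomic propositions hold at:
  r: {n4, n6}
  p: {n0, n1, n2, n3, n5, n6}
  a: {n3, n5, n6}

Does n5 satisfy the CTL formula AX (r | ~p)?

Sat(~p) = {n4}
Sat(r | ~p) = {n4, n6}
Sat(AX (r | ~p)) = {s : every successor in {n4, n6}} = {n1, n2}
n5 ∉ Sat(AX (r | ~p)) = {n1, n2}, so the formula does not hold at n5.

No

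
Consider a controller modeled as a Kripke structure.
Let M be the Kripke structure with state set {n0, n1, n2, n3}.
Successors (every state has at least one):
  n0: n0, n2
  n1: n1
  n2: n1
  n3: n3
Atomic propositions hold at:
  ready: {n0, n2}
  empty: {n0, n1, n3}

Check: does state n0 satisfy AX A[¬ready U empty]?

No

Sat(¬ready) = {n1, n3}
A[¬ready U empty]: least fixpoint, start Z0 = Sat(empty) = {n0, n1, n3}, add states in Sat(¬ready) with every successor in Z. Already a fixed point.
Sat(A[¬ready U empty]) = {n0, n1, n3}
Sat(AX A[¬ready U empty]) = {s : every successor in {n0, n1, n3}} = {n1, n2, n3}
n0 ∉ Sat(AX A[¬ready U empty]) = {n1, n2, n3}, so the formula does not hold at n0.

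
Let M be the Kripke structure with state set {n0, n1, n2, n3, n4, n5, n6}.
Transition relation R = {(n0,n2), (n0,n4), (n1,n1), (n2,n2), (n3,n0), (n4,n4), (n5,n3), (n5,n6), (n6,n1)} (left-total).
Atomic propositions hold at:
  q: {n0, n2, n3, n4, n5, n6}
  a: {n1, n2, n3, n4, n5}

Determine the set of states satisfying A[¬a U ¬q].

{n1, n6}

Sat(¬a) = {n0, n6}
Sat(¬q) = {n1}
A[¬a U ¬q]: least fixpoint, start Z0 = Sat(¬q) = {n1}, add states in Sat(¬a) with every successor in Z. Z1 = {n1, n6}; fixed.
Sat(A[¬a U ¬q]) = {n1, n6}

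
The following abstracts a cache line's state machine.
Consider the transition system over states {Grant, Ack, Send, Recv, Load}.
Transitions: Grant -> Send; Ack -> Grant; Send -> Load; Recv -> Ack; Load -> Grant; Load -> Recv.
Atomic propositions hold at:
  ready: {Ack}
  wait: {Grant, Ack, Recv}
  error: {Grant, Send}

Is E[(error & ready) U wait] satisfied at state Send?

Sat(error & ready) = ∅
E[(error & ready) U wait]: least fixpoint, start Z0 = Sat(wait) = {Grant, Ack, Recv}, add states in Sat(error & ready) with some successor in Z. Already a fixed point.
Sat(E[(error & ready) U wait]) = {Grant, Ack, Recv}
Send ∉ Sat(E[(error & ready) U wait]) = {Grant, Ack, Recv}, so the formula does not hold at Send.

No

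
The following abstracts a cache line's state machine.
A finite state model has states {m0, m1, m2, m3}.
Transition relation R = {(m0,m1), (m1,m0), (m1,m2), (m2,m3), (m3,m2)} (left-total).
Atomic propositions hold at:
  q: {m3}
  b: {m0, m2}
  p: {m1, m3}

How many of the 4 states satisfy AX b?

Sat(AX b) = {s : every successor in {m0, m2}} = {m1, m3}
|Sat(AX b)| = |{m1, m3}| = 2.

2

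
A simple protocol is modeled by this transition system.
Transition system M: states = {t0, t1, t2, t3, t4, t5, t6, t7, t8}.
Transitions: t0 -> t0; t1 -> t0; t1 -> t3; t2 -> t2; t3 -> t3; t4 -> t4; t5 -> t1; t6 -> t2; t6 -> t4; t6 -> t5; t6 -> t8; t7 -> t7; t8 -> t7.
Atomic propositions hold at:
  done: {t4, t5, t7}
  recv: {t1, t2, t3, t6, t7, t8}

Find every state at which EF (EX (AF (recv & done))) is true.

Sat(recv & done) = {t7}
AF (recv & done): least fixpoint, start Z0 = {t7}, add states with every successor in Z. Z1 = {t7, t8}; fixed.
Sat(AF (recv & done)) = {t7, t8}
Sat(EX (AF (recv & done))) = {s : some successor in {t7, t8}} = {t6, t7, t8}
EF (EX (AF (recv & done))): least fixpoint, start Z0 = {t6, t7, t8}, add states with some successor in Z. Already a fixed point.
Sat(EF (EX (AF (recv & done)))) = {t6, t7, t8}

{t6, t7, t8}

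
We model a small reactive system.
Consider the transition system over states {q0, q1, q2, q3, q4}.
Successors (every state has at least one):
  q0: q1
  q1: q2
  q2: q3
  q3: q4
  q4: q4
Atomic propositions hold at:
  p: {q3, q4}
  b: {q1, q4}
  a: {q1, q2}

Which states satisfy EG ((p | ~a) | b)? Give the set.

{q3, q4}

Sat(~a) = {q0, q3, q4}
Sat(p | ~a) = {q0, q3, q4}
Sat((p | ~a) | b) = {q0, q1, q3, q4}
EG ((p | ~a) | b): greatest fixpoint, start Z0 = {q0, q1, q3, q4}, keep only states in Sat with some successor in Z. Z1 = {q0, q3, q4}; Z2 = {q3, q4}; fixed.
Sat(EG ((p | ~a) | b)) = {q3, q4}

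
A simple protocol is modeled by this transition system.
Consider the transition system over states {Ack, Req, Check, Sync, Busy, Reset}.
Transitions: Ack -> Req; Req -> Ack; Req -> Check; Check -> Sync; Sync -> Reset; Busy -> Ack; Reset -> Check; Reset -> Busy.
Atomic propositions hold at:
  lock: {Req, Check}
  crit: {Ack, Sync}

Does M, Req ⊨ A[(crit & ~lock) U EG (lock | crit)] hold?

Yes

Sat(~lock) = {Ack, Sync, Busy, Reset}
Sat(crit & ~lock) = {Ack, Sync}
Sat(lock | crit) = {Ack, Req, Check, Sync}
EG (lock | crit): greatest fixpoint, start Z0 = {Ack, Req, Check, Sync}, keep only states in Sat with some successor in Z. Z1 = {Ack, Req, Check}; Z2 = {Ack, Req}; fixed.
Sat(EG (lock | crit)) = {Ack, Req}
A[(crit & ~lock) U EG (lock | crit)]: least fixpoint, start Z0 = Sat(EG (lock | crit)) = {Ack, Req}, add states in Sat(crit & ~lock) with every successor in Z. Already a fixed point.
Sat(A[(crit & ~lock) U EG (lock | crit)]) = {Ack, Req}
Req ∈ Sat(A[(crit & ~lock) U EG (lock | crit)]) = {Ack, Req}, so the formula holds at Req.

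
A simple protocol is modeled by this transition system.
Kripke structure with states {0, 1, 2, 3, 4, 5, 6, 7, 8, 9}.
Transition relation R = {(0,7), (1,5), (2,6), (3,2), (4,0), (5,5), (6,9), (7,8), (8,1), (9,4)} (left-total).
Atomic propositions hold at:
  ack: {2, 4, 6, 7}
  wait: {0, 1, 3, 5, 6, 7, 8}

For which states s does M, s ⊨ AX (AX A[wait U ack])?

{3, 4, 6, 9}

A[wait U ack]: least fixpoint, start Z0 = Sat(ack) = {2, 4, 6, 7}, add states in Sat(wait) with every successor in Z. Z1 = {0, 2, 3, 4, 6, 7}; fixed.
Sat(A[wait U ack]) = {0, 2, 3, 4, 6, 7}
Sat(AX A[wait U ack]) = {s : every successor in {0, 2, 3, 4, 6, 7}} = {0, 2, 3, 4, 9}
Sat(AX (AX A[wait U ack])) = {s : every successor in {0, 2, 3, 4, 9}} = {3, 4, 6, 9}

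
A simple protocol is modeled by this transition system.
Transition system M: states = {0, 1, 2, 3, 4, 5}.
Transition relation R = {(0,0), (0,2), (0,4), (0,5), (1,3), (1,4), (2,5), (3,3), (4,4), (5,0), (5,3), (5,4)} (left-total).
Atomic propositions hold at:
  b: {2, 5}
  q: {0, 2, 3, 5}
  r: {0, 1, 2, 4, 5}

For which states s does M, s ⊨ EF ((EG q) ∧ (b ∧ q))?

{0, 2, 5}

EG q: greatest fixpoint, start Z0 = {0, 2, 3, 5}, keep only states in Sat with some successor in Z. Already a fixed point.
Sat(EG q) = {0, 2, 3, 5}
Sat(b ∧ q) = {2, 5}
Sat((EG q) ∧ (b ∧ q)) = {2, 5}
EF ((EG q) ∧ (b ∧ q)): least fixpoint, start Z0 = {2, 5}, add states with some successor in Z. Z1 = {0, 2, 5}; fixed.
Sat(EF ((EG q) ∧ (b ∧ q))) = {0, 2, 5}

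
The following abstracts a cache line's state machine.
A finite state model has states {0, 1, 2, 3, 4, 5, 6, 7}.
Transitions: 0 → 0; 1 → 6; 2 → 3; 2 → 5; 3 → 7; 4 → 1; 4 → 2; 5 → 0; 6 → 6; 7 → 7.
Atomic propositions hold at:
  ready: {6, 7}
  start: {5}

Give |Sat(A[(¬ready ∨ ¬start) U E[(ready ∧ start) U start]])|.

Sat(¬ready) = {0, 1, 2, 3, 4, 5}
Sat(¬start) = {0, 1, 2, 3, 4, 6, 7}
Sat(¬ready ∨ ¬start) = {0, 1, 2, 3, 4, 5, 6, 7}
Sat(ready ∧ start) = ∅
E[(ready ∧ start) U start]: least fixpoint, start Z0 = Sat(start) = {5}, add states in Sat(ready ∧ start) with some successor in Z. Already a fixed point.
Sat(E[(ready ∧ start) U start]) = {5}
A[(¬ready ∨ ¬start) U E[(ready ∧ start) U start]]: least fixpoint, start Z0 = Sat(E[(ready ∧ start) U start]) = {5}, add states in Sat(¬ready ∨ ¬start) with every successor in Z. Already a fixed point.
Sat(A[(¬ready ∨ ¬start) U E[(ready ∧ start) U start]]) = {5}
|Sat(A[(¬ready ∨ ¬start) U E[(ready ∧ start) U start]])| = |{5}| = 1.

1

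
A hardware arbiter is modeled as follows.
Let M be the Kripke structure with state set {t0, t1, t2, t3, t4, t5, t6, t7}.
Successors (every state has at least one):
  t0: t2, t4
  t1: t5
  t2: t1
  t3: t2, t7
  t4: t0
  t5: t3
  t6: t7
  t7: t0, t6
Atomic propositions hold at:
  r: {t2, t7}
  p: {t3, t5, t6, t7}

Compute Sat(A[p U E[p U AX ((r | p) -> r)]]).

{t0, t2, t3, t4, t5, t6, t7}

Sat(r | p) = {t2, t3, t5, t6, t7}
Sat((r | p) -> r) = {t0, t1, t2, t4, t7}
Sat(AX ((r | p) -> r)) = {s : every successor in {t0, t1, t2, t4, t7}} = {t0, t2, t3, t4, t6}
E[p U AX ((r | p) -> r)]: least fixpoint, start Z0 = Sat(AX ((r | p) -> r)) = {t0, t2, t3, t4, t6}, add states in Sat(p) with some successor in Z. Z1 = {t0, t2, t3, t4, t5, t6, t7}; fixed.
Sat(E[p U AX ((r | p) -> r)]) = {t0, t2, t3, t4, t5, t6, t7}
A[p U E[p U AX ((r | p) -> r)]]: least fixpoint, start Z0 = Sat(E[p U AX ((r | p) -> r)]) = {t0, t2, t3, t4, t5, t6, t7}, add states in Sat(p) with every successor in Z. Already a fixed point.
Sat(A[p U E[p U AX ((r | p) -> r)]]) = {t0, t2, t3, t4, t5, t6, t7}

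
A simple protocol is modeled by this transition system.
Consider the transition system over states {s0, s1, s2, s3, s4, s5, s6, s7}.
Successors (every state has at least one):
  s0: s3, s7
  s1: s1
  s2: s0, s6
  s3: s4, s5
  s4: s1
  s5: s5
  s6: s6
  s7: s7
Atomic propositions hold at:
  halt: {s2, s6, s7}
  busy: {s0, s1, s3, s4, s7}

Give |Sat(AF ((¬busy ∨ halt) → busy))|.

5

Sat(¬busy) = {s2, s5, s6}
Sat(¬busy ∨ halt) = {s2, s5, s6, s7}
Sat((¬busy ∨ halt) → busy) = {s0, s1, s3, s4, s7}
AF ((¬busy ∨ halt) → busy): least fixpoint, start Z0 = {s0, s1, s3, s4, s7}, add states with every successor in Z. Already a fixed point.
Sat(AF ((¬busy ∨ halt) → busy)) = {s0, s1, s3, s4, s7}
|Sat(AF ((¬busy ∨ halt) → busy))| = |{s0, s1, s3, s4, s7}| = 5.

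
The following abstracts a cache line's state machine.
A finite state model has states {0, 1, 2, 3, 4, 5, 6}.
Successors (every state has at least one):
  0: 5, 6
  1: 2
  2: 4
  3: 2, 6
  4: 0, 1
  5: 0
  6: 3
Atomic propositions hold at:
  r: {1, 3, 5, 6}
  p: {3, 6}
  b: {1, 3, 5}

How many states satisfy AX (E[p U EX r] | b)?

5

Sat(EX r) = {s : some successor in {1, 3, 5, 6}} = {0, 3, 4, 6}
E[p U EX r]: least fixpoint, start Z0 = Sat(EX r) = {0, 3, 4, 6}, add states in Sat(p) with some successor in Z. Already a fixed point.
Sat(E[p U EX r]) = {0, 3, 4, 6}
Sat(E[p U EX r] | b) = {0, 1, 3, 4, 5, 6}
Sat(AX (E[p U EX r] | b)) = {s : every successor in {0, 1, 3, 4, 5, 6}} = {0, 2, 4, 5, 6}
|Sat(AX (E[p U EX r] | b))| = |{0, 2, 4, 5, 6}| = 5.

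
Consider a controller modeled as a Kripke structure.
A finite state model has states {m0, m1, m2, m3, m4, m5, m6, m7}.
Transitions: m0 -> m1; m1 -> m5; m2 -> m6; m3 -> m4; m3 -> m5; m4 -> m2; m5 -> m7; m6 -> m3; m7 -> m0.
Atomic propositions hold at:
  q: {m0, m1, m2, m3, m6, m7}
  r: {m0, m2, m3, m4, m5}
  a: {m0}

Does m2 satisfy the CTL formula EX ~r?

Yes

Sat(~r) = {m1, m6, m7}
Sat(EX ~r) = {s : some successor in {m1, m6, m7}} = {m0, m2, m5}
m2 ∈ Sat(EX ~r) = {m0, m2, m5}, so the formula holds at m2.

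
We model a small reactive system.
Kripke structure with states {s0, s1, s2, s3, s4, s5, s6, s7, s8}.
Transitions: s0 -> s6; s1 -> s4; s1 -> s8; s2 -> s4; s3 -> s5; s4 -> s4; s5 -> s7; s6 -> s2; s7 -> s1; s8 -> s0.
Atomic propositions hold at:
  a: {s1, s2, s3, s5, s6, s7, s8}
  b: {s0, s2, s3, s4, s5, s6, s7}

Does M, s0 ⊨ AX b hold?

Yes

Sat(AX b) = {s : every successor in {s0, s2, s3, s4, s5, s6, s7}} = {s0, s2, s3, s4, s5, s6, s8}
s0 ∈ Sat(AX b) = {s0, s2, s3, s4, s5, s6, s8}, so the formula holds at s0.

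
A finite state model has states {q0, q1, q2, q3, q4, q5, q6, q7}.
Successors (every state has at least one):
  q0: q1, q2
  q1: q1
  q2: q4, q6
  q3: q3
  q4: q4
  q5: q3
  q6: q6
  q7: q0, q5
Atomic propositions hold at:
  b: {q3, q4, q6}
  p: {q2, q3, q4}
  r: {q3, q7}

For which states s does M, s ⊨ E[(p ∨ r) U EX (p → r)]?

Sat(p ∨ r) = {q2, q3, q4, q7}
Sat(p → r) = {q0, q1, q3, q5, q6, q7}
Sat(EX (p → r)) = {s : some successor in {q0, q1, q3, q5, q6, q7}} = {q0, q1, q2, q3, q5, q6, q7}
E[(p ∨ r) U EX (p → r)]: least fixpoint, start Z0 = Sat(EX (p → r)) = {q0, q1, q2, q3, q5, q6, q7}, add states in Sat(p ∨ r) with some successor in Z. Already a fixed point.
Sat(E[(p ∨ r) U EX (p → r)]) = {q0, q1, q2, q3, q5, q6, q7}

{q0, q1, q2, q3, q5, q6, q7}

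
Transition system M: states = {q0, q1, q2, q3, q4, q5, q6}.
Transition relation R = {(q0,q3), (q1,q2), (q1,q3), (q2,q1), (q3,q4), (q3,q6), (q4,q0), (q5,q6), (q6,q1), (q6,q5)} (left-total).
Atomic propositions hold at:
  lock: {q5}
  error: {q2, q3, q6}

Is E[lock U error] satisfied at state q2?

E[lock U error]: least fixpoint, start Z0 = Sat(error) = {q2, q3, q6}, add states in Sat(lock) with some successor in Z. Z1 = {q2, q3, q5, q6}; fixed.
Sat(E[lock U error]) = {q2, q3, q5, q6}
q2 ∈ Sat(E[lock U error]) = {q2, q3, q5, q6}, so the formula holds at q2.

Yes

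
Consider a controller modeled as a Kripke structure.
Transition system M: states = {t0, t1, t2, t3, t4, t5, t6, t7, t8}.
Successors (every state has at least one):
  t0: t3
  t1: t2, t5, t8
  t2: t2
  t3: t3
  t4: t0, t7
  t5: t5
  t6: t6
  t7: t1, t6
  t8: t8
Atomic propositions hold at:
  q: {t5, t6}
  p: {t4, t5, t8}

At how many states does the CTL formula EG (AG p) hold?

AG p: greatest fixpoint, start Z0 = {t4, t5, t8}, keep only states in Sat with every successor in Z. Z1 = {t5, t8}; fixed.
Sat(AG p) = {t5, t8}
EG (AG p): greatest fixpoint, start Z0 = {t5, t8}, keep only states in Sat with some successor in Z. Already a fixed point.
Sat(EG (AG p)) = {t5, t8}
|Sat(EG (AG p))| = |{t5, t8}| = 2.

2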